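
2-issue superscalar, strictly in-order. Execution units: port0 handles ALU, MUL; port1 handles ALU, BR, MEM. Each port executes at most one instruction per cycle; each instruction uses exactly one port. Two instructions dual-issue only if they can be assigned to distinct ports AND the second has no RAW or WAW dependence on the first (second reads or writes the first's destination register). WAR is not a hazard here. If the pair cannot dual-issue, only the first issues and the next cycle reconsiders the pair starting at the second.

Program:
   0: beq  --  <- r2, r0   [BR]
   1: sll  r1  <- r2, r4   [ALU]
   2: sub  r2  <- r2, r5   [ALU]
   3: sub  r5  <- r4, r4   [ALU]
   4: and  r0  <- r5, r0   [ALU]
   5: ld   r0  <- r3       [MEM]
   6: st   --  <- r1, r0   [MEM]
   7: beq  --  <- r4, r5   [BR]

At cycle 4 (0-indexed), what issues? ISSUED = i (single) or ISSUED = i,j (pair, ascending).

c0: i0,i1 beq+sll  2-wide
c1: i2,i3 sub+sub  2-wide
c2: i4 and  WAW r0
c3: i5 ld  no-port MEM/MEM
c4: i6 st  no-port MEM/BR
c5: i7 beq  tail

ISSUED = 6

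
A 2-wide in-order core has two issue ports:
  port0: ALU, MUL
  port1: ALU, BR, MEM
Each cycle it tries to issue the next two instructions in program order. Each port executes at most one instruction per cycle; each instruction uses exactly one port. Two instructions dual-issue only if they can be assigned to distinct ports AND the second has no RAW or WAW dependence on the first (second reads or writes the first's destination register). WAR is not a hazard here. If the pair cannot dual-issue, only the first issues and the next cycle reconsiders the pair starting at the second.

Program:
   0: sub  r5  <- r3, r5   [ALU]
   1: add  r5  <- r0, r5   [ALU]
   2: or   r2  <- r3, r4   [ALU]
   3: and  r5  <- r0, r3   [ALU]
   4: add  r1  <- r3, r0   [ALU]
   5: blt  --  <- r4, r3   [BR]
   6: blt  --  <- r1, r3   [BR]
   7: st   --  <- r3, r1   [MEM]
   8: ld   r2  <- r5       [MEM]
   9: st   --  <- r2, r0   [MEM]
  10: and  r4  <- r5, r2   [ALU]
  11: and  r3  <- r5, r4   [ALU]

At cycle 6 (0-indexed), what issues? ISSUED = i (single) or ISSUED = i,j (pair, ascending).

c0: i0 sub.ALU  RAW+WAW r5
c1: i1+i2 add.ALU/or.ALU  dual
c2: i3+i4 and.ALU/add.ALU  dual
c3: i5 blt.BR  no-port BR/BR
c4: i6 blt.BR  no-port BR/MEM
c5: i7 st.MEM  no-port MEM/MEM
c6: i8 ld.MEM  no-port MEM/MEM
c7: i9+i10 st.MEM/and.ALU  dual
c8: i11 and.ALU  tail

ISSUED = 8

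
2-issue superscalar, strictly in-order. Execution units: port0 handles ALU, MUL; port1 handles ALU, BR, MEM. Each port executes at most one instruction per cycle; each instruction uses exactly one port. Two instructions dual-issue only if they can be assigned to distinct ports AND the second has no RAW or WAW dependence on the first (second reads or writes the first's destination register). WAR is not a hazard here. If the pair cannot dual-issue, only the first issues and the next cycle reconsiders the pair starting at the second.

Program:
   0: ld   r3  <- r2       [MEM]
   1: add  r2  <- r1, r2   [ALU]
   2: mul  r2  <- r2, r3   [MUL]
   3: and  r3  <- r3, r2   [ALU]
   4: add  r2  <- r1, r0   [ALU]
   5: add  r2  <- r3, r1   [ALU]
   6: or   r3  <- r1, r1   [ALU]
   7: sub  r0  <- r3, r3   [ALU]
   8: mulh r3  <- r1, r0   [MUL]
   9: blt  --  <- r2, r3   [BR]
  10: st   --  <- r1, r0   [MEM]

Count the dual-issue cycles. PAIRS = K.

PAIRS = 3

t=0 i0+i1:ld.MEM;add.ALU ; pair
t=1 i2:mul.MUL ; RAW r2
t=2 i3+i4:and.ALU;add.ALU ; pair
t=3 i5+i6:add.ALU;or.ALU ; pair
t=4 i7:sub.ALU ; RAW r0
t=5 i8:mulh.MUL ; RAW r3
t=6 i9:blt.BR ; no-port BR/MEM
t=7 i10:st.MEM ; tail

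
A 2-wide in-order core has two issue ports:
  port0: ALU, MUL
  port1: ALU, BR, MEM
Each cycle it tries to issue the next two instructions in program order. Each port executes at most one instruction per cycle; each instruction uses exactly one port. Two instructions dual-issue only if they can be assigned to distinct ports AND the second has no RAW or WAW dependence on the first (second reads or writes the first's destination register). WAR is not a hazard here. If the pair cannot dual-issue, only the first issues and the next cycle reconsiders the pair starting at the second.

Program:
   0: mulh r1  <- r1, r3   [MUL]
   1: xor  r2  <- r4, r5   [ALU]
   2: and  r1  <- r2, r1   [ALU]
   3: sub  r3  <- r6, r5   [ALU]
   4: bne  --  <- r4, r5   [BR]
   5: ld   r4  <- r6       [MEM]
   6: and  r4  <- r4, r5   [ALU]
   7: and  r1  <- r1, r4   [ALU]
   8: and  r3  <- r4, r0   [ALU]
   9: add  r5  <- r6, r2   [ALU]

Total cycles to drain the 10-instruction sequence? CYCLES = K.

c0: i0,i1 mulh/xor  2-wide
c1: i2,i3 and/sub  2-wide
c2: i4 bne  no-port BR/MEM
c3: i5 ld  RAW+WAW r4
c4: i6 and  RAW r4
c5: i7,i8 and/and  2-wide
c6: i9 add  tail

CYCLES = 7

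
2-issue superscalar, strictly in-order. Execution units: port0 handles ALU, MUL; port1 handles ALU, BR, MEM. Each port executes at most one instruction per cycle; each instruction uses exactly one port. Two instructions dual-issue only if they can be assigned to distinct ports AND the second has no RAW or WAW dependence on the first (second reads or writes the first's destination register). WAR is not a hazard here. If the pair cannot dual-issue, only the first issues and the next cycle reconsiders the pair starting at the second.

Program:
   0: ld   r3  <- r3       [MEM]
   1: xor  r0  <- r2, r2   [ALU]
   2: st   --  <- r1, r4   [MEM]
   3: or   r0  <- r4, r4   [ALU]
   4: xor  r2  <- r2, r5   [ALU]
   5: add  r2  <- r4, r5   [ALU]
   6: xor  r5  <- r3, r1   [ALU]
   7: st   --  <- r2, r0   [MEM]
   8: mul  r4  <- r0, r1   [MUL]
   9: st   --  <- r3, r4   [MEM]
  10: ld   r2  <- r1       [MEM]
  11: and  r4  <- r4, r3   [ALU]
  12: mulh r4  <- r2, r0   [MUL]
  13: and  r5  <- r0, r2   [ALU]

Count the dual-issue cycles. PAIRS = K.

t=0 i0+i1:ld.MEM xor.ALU ; 2-wide
t=1 i2+i3:st.MEM or.ALU ; 2-wide
t=2 i4:xor.ALU ; WAW r2
t=3 i5+i6:add.ALU xor.ALU ; 2-wide
t=4 i7+i8:st.MEM mul.MUL ; 2-wide
t=5 i9:st.MEM ; no-port MEM/MEM
t=6 i10+i11:ld.MEM and.ALU ; 2-wide
t=7 i12+i13:mulh.MUL and.ALU ; 2-wide

PAIRS = 6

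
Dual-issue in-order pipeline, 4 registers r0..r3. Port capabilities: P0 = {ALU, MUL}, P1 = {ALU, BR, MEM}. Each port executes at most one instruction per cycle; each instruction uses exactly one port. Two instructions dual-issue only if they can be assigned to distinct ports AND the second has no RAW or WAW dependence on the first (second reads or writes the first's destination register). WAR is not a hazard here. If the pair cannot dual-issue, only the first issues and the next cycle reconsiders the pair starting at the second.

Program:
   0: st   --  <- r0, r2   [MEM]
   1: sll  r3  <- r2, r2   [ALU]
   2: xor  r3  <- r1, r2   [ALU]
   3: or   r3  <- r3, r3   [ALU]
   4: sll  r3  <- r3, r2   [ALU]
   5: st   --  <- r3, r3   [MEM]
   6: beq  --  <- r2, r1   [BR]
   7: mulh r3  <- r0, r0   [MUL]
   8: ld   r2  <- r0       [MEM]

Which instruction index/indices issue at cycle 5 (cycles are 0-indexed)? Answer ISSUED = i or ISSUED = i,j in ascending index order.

ISSUED = 6,7

[0] i0&i1  st sll  -- 2-wide
[1] i2  xor  -- RAW+WAW r3
[2] i3  or  -- RAW+WAW r3
[3] i4  sll  -- RAW r3
[4] i5  st  -- no-port MEM/BR
[5] i6&i7  beq mulh  -- 2-wide
[6] i8  ld  -- tail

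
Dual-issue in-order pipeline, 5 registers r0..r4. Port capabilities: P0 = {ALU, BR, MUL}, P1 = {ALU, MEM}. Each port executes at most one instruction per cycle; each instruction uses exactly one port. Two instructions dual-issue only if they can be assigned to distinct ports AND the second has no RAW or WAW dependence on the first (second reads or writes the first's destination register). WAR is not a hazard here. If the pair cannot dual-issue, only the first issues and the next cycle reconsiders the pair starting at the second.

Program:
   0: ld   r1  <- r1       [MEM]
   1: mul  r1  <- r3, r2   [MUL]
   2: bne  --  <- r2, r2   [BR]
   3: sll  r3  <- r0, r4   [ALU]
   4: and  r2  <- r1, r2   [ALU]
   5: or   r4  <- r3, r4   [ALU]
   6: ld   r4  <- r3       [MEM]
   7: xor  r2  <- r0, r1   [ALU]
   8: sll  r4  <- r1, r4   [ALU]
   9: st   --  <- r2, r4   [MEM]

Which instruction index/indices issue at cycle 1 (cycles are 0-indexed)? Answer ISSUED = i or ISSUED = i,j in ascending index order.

ISSUED = 1

c0: i0 ld  WAW r1
c1: i1 mul  no-port MUL/BR
c2: i2+i3 bne/sll  dual
c3: i4+i5 and/or  dual
c4: i6+i7 ld/xor  dual
c5: i8 sll  RAW r4
c6: i9 st  tail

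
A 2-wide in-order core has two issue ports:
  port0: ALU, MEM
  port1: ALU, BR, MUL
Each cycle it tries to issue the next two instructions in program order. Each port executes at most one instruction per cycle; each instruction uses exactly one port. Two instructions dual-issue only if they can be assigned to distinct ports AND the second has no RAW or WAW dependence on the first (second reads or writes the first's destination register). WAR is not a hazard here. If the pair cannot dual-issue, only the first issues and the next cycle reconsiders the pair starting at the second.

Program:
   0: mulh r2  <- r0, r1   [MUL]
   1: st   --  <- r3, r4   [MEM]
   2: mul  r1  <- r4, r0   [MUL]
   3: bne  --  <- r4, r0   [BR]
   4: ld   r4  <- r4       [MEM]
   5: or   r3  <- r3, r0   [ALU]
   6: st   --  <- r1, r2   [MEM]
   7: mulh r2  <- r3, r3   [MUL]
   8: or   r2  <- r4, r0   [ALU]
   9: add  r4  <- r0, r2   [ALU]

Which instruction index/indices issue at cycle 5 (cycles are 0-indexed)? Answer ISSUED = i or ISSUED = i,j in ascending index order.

ISSUED = 8

  cy0 -> i0/i1 (mulh.MUL/st.MEM) pair
  cy1 -> i2 (mul.MUL) no-port MUL/BR
  cy2 -> i3/i4 (bne.BR/ld.MEM) pair
  cy3 -> i5/i6 (or.ALU/st.MEM) pair
  cy4 -> i7 (mulh.MUL) WAW r2
  cy5 -> i8 (or.ALU) RAW r2
  cy6 -> i9 (add.ALU) tail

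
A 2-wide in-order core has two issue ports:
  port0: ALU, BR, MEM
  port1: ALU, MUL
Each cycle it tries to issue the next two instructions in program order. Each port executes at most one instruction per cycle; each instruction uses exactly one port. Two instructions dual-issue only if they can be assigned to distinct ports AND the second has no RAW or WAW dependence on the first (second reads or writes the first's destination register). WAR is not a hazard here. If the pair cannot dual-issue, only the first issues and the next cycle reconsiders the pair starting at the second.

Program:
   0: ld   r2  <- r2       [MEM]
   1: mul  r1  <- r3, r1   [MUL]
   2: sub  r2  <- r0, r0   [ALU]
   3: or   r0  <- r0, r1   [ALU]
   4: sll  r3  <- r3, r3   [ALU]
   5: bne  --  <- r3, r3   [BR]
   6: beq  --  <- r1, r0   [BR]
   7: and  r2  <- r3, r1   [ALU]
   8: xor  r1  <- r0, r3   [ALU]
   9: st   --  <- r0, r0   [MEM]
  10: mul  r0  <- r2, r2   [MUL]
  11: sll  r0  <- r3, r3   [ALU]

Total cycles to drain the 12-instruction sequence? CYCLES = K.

#0 head=0: ld.MEM mul.MUL i0&i1 dual
#1 head=2: sub.ALU or.ALU i2&i3 dual
#2 head=4: sll.ALU i4 RAW r3
#3 head=5: bne.BR i5 no-port BR/BR
#4 head=6: beq.BR and.ALU i6&i7 dual
#5 head=8: xor.ALU st.MEM i8&i9 dual
#6 head=10: mul.MUL i10 WAW r0
#7 head=11: sll.ALU i11 tail

CYCLES = 8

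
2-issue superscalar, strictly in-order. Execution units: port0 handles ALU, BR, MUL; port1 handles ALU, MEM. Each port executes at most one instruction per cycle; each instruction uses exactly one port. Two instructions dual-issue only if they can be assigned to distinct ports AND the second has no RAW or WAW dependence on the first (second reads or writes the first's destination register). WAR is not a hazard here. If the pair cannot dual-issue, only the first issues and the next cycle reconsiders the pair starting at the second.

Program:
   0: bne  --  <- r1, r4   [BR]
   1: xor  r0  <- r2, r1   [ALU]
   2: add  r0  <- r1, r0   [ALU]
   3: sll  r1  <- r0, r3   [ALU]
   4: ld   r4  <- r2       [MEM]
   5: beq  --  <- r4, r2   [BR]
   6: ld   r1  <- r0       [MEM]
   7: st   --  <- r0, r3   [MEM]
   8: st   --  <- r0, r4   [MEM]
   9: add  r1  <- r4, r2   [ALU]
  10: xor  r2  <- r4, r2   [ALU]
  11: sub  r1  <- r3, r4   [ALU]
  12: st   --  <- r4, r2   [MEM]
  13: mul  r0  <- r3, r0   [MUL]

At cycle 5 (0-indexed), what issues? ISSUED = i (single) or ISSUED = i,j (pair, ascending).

  cy0 -> i0&i1 (bne xor) 2-wide
  cy1 -> i2 (add) RAW r0
  cy2 -> i3&i4 (sll ld) 2-wide
  cy3 -> i5&i6 (beq ld) 2-wide
  cy4 -> i7 (st) no-port MEM/MEM
  cy5 -> i8&i9 (st add) 2-wide
  cy6 -> i10&i11 (xor sub) 2-wide
  cy7 -> i12&i13 (st mul) 2-wide

ISSUED = 8,9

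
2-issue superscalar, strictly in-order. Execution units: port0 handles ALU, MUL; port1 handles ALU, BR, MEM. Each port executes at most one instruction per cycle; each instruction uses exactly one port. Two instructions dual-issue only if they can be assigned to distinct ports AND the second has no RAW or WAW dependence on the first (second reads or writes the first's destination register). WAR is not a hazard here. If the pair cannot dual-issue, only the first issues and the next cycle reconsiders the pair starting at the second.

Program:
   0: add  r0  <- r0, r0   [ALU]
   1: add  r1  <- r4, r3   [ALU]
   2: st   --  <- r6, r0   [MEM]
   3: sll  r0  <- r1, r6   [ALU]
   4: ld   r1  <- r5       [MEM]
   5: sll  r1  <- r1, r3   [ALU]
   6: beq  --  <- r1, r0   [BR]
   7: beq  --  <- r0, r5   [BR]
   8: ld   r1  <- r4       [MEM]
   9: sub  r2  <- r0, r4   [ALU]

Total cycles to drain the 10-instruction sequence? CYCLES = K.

c0: i0+i1 add+add  pair
c1: i2+i3 st+sll  pair
c2: i4 ld  RAW+WAW r1
c3: i5 sll  RAW r1
c4: i6 beq  no-port BR/BR
c5: i7 beq  no-port BR/MEM
c6: i8+i9 ld+sub  pair

CYCLES = 7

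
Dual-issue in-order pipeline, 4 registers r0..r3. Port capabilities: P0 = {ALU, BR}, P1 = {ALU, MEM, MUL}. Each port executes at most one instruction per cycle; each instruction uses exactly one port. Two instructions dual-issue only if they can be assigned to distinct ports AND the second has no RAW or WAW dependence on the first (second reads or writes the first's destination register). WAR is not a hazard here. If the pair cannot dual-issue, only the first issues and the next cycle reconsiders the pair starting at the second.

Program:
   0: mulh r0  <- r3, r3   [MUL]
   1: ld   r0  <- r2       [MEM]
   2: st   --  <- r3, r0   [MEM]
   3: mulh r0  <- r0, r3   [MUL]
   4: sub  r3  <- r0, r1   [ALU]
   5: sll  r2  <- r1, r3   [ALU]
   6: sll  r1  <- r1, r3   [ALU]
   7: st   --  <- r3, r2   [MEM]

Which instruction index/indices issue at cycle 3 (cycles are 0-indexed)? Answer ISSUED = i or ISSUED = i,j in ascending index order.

t=0 i0:mulh.MUL ; no-port MUL/MEM
t=1 i1:ld.MEM ; no-port MEM/MEM
t=2 i2:st.MEM ; no-port MEM/MUL
t=3 i3:mulh.MUL ; RAW r0
t=4 i4:sub.ALU ; RAW r3
t=5 i5/i6:sll.ALU sll.ALU ; dual
t=6 i7:st.MEM ; tail

ISSUED = 3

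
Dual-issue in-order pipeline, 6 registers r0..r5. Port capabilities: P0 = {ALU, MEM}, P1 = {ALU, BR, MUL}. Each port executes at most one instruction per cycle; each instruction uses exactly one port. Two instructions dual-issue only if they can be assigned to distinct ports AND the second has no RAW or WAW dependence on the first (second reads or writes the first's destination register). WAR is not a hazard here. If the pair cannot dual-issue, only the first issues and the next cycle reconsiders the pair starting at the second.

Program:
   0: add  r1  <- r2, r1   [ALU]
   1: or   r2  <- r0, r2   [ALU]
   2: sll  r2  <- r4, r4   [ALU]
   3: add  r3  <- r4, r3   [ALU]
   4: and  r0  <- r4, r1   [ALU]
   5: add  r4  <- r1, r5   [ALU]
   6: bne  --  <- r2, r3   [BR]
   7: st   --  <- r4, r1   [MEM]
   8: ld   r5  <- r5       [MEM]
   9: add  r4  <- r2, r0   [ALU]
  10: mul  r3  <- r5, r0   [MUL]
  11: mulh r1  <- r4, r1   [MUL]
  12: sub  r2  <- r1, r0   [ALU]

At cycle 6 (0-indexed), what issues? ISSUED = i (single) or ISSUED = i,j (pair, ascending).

ISSUED = 11

0. add;or @i0/i1  | dual
1. sll;add @i2/i3  | dual
2. and;add @i4/i5  | dual
3. bne;st @i6/i7  | dual
4. ld;add @i8/i9  | dual
5. mul @i10  | no-port MUL/MUL
6. mulh @i11  | RAW r1
7. sub @i12  | tail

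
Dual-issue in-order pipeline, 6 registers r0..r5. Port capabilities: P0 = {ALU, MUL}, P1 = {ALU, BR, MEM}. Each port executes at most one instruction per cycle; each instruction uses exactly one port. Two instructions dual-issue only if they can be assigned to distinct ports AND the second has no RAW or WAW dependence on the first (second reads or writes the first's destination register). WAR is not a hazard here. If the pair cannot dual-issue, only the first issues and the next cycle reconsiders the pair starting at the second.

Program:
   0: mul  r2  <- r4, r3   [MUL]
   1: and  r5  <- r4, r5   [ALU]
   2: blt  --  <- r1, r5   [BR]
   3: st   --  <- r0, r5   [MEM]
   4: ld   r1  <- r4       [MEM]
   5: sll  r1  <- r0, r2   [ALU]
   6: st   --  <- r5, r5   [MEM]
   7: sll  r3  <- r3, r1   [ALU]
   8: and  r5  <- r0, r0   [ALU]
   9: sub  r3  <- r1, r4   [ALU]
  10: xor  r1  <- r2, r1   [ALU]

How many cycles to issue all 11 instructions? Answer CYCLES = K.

  cy0 -> i0/i1 (mul.MUL and.ALU) pair
  cy1 -> i2 (blt.BR) no-port BR/MEM
  cy2 -> i3 (st.MEM) no-port MEM/MEM
  cy3 -> i4 (ld.MEM) WAW r1
  cy4 -> i5/i6 (sll.ALU st.MEM) pair
  cy5 -> i7/i8 (sll.ALU and.ALU) pair
  cy6 -> i9/i10 (sub.ALU xor.ALU) pair

CYCLES = 7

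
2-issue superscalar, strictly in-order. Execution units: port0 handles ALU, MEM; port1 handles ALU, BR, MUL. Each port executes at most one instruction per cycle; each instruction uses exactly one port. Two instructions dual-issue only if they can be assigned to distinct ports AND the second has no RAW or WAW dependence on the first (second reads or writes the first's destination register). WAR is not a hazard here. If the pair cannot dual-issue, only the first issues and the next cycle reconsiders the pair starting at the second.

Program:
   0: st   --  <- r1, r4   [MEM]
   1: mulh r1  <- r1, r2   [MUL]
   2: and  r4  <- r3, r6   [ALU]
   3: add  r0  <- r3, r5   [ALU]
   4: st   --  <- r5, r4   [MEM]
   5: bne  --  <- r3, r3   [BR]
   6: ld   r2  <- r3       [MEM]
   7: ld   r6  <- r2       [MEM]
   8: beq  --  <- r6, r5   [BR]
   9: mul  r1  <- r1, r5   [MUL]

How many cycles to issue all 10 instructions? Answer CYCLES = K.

0. st.MEM mulh.MUL @i0/i1  | dual
1. and.ALU add.ALU @i2/i3  | dual
2. st.MEM bne.BR @i4/i5  | dual
3. ld.MEM @i6  | no-port MEM/MEM
4. ld.MEM @i7  | RAW r6
5. beq.BR @i8  | no-port BR/MUL
6. mul.MUL @i9  | tail

CYCLES = 7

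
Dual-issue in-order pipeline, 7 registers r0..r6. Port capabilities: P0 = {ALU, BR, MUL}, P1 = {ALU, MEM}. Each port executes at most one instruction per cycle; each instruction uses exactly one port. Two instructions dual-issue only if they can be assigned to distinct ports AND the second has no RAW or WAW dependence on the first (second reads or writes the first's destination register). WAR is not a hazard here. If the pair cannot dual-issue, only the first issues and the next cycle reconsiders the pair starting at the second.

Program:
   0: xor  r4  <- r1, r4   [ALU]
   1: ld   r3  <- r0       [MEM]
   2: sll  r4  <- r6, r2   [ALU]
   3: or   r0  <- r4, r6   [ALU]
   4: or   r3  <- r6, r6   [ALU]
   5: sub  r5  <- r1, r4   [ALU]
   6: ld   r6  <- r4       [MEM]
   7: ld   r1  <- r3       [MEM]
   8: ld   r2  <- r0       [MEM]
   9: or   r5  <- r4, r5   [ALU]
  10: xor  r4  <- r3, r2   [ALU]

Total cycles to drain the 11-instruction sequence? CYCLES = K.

0. xor+ld @i0/i1  | pair
1. sll @i2  | RAW r4
2. or+or @i3/i4  | pair
3. sub+ld @i5/i6  | pair
4. ld @i7  | no-port MEM/MEM
5. ld+or @i8/i9  | pair
6. xor @i10  | tail

CYCLES = 7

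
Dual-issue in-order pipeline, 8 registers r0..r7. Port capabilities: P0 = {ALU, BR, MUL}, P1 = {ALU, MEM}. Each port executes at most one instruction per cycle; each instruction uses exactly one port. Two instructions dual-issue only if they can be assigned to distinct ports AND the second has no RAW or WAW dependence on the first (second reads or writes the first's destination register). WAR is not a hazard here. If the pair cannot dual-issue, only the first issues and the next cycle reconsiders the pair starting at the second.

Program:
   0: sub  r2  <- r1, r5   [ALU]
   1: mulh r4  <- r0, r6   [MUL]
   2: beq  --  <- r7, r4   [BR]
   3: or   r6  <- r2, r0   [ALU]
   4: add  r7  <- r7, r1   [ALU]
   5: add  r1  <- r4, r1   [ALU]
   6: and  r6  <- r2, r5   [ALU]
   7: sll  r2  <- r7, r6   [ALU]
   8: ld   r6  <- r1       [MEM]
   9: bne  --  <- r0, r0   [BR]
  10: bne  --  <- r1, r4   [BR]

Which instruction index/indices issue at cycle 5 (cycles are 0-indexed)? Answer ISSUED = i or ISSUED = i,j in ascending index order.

#0 head=0: sub.ALU;mulh.MUL i0,i1 pair
#1 head=2: beq.BR;or.ALU i2,i3 pair
#2 head=4: add.ALU;add.ALU i4,i5 pair
#3 head=6: and.ALU i6 RAW r6
#4 head=7: sll.ALU;ld.MEM i7,i8 pair
#5 head=9: bne.BR i9 no-port BR/BR
#6 head=10: bne.BR i10 tail

ISSUED = 9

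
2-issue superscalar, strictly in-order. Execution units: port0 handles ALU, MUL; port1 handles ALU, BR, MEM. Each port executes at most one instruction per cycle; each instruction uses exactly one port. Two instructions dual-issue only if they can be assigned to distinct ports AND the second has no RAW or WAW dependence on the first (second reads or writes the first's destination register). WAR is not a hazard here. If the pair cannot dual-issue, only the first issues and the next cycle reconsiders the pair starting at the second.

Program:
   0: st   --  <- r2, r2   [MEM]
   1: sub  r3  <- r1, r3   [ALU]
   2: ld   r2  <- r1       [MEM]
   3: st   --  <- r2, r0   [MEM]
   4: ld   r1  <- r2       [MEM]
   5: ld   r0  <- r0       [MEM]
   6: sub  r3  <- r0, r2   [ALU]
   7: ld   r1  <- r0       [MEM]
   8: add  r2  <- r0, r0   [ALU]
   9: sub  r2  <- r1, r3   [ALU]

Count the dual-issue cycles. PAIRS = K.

t=0 i0+i1:st.MEM sub.ALU ; 2-wide
t=1 i2:ld.MEM ; no-port MEM/MEM
t=2 i3:st.MEM ; no-port MEM/MEM
t=3 i4:ld.MEM ; no-port MEM/MEM
t=4 i5:ld.MEM ; RAW r0
t=5 i6+i7:sub.ALU ld.MEM ; 2-wide
t=6 i8:add.ALU ; WAW r2
t=7 i9:sub.ALU ; tail

PAIRS = 2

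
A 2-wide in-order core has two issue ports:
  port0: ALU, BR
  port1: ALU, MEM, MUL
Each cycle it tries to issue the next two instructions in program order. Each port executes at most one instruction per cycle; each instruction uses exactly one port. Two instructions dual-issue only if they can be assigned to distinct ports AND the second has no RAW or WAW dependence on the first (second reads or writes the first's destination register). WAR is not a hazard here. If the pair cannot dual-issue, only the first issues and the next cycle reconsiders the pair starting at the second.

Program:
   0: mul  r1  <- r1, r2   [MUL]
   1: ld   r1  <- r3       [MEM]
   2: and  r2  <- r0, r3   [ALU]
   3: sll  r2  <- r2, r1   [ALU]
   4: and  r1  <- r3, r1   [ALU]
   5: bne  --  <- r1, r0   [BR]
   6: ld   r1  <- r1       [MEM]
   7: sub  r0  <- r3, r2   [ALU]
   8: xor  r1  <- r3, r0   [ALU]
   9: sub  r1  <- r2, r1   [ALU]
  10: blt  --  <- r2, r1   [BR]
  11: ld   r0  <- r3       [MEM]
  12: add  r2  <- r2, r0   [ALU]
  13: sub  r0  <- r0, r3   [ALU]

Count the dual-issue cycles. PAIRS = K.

PAIRS = 5

[0] i0  mul.MUL  -- no-port MUL/MEM
[1] i1+i2  ld.MEM+and.ALU  -- 2-wide
[2] i3+i4  sll.ALU+and.ALU  -- 2-wide
[3] i5+i6  bne.BR+ld.MEM  -- 2-wide
[4] i7  sub.ALU  -- RAW r0
[5] i8  xor.ALU  -- RAW+WAW r1
[6] i9  sub.ALU  -- RAW r1
[7] i10+i11  blt.BR+ld.MEM  -- 2-wide
[8] i12+i13  add.ALU+sub.ALU  -- 2-wide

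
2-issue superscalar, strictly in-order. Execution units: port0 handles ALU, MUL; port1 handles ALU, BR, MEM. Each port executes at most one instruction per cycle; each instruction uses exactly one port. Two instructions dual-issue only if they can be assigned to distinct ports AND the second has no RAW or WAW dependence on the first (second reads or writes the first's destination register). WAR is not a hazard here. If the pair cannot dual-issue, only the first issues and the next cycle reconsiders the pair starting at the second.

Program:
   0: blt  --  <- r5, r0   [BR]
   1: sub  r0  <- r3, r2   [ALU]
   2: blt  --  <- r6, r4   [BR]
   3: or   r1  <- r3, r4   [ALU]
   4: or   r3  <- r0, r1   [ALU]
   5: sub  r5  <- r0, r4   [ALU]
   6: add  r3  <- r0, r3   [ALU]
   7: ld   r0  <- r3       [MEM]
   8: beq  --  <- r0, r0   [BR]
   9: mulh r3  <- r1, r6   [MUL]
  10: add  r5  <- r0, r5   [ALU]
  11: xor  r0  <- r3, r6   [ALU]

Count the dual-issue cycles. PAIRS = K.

#0 head=0: blt sub i0&i1 dual
#1 head=2: blt or i2&i3 dual
#2 head=4: or sub i4&i5 dual
#3 head=6: add i6 RAW r3
#4 head=7: ld i7 no-port MEM/BR
#5 head=8: beq mulh i8&i9 dual
#6 head=10: add xor i10&i11 dual

PAIRS = 5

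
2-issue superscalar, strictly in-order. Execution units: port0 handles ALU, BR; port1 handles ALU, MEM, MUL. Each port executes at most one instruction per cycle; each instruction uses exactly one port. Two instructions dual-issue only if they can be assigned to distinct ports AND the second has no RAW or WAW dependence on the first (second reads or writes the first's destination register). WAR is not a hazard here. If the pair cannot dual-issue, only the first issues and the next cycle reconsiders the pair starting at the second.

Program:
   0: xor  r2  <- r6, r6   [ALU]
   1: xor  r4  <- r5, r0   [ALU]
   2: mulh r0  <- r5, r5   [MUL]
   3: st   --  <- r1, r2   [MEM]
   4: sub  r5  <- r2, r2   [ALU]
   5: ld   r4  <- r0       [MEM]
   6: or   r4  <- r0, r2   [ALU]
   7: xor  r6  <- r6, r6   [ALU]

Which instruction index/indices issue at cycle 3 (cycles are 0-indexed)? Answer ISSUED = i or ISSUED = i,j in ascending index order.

ISSUED = 5

  cy0 -> i0+i1 (xor.ALU+xor.ALU) pair
  cy1 -> i2 (mulh.MUL) no-port MUL/MEM
  cy2 -> i3+i4 (st.MEM+sub.ALU) pair
  cy3 -> i5 (ld.MEM) WAW r4
  cy4 -> i6+i7 (or.ALU+xor.ALU) pair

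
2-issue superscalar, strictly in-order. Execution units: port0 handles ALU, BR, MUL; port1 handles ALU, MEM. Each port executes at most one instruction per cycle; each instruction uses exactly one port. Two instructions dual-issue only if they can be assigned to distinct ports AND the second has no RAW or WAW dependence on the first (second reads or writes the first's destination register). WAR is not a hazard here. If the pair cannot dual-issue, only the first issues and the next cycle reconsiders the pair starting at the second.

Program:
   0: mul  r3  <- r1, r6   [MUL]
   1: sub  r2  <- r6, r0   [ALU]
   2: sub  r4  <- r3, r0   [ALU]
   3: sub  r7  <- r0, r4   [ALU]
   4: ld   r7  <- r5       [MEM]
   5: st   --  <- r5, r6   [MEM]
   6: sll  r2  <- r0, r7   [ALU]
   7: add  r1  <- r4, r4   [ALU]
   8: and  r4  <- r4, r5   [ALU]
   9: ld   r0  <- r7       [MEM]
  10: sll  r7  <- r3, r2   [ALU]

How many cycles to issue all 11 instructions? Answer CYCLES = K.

c0: i0+i1 mul.MUL+sub.ALU  dual
c1: i2 sub.ALU  RAW r4
c2: i3 sub.ALU  WAW r7
c3: i4 ld.MEM  no-port MEM/MEM
c4: i5+i6 st.MEM+sll.ALU  dual
c5: i7+i8 add.ALU+and.ALU  dual
c6: i9+i10 ld.MEM+sll.ALU  dual

CYCLES = 7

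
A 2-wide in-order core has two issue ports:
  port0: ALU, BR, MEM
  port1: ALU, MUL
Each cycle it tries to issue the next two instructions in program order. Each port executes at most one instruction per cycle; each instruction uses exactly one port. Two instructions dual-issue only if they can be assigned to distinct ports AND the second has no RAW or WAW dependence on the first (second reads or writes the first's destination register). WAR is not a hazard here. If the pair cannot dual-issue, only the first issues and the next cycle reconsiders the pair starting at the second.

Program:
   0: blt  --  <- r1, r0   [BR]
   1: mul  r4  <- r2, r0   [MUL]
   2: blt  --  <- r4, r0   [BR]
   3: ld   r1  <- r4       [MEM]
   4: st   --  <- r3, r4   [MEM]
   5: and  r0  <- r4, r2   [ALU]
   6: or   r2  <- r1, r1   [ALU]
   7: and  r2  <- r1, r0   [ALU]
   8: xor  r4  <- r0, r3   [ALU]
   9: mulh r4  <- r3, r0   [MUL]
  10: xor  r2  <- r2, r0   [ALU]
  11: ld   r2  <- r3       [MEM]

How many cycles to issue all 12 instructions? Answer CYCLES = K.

c0: i0&i1 blt.BR mul.MUL  dual
c1: i2 blt.BR  no-port BR/MEM
c2: i3 ld.MEM  no-port MEM/MEM
c3: i4&i5 st.MEM and.ALU  dual
c4: i6 or.ALU  WAW r2
c5: i7&i8 and.ALU xor.ALU  dual
c6: i9&i10 mulh.MUL xor.ALU  dual
c7: i11 ld.MEM  tail

CYCLES = 8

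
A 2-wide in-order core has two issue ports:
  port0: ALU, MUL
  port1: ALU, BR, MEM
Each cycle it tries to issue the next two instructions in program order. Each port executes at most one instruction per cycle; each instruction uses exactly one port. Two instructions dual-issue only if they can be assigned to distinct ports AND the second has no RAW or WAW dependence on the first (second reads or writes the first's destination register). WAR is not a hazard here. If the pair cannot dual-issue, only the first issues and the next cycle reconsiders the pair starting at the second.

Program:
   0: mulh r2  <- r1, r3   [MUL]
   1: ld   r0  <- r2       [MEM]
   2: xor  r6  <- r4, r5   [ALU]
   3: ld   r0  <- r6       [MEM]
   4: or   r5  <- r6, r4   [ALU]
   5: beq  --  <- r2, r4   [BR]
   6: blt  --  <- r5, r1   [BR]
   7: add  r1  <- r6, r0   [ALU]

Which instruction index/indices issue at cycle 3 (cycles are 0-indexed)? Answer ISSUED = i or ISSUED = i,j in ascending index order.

ISSUED = 5

t=0 i0:mulh.MUL ; RAW r2
t=1 i1+i2:ld.MEM/xor.ALU ; pair
t=2 i3+i4:ld.MEM/or.ALU ; pair
t=3 i5:beq.BR ; no-port BR/BR
t=4 i6+i7:blt.BR/add.ALU ; pair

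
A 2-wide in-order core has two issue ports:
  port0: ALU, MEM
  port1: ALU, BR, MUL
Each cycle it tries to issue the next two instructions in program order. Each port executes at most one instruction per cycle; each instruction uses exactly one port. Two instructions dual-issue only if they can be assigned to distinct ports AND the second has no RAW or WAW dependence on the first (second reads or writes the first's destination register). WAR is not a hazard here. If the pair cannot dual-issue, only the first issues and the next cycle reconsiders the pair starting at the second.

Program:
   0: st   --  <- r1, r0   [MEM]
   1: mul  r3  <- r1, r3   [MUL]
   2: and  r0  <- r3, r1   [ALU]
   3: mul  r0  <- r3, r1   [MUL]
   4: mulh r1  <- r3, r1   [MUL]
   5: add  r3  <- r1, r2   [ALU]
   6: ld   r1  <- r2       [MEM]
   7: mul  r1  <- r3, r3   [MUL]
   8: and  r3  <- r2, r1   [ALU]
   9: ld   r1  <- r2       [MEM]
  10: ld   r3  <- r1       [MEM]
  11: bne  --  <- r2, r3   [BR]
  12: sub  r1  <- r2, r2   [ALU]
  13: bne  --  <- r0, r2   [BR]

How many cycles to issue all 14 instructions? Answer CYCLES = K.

c0: i0/i1 st+mul  2-wide
c1: i2 and  WAW r0
c2: i3 mul  no-port MUL/MUL
c3: i4 mulh  RAW r1
c4: i5/i6 add+ld  2-wide
c5: i7 mul  RAW r1
c6: i8/i9 and+ld  2-wide
c7: i10 ld  RAW r3
c8: i11/i12 bne+sub  2-wide
c9: i13 bne  tail

CYCLES = 10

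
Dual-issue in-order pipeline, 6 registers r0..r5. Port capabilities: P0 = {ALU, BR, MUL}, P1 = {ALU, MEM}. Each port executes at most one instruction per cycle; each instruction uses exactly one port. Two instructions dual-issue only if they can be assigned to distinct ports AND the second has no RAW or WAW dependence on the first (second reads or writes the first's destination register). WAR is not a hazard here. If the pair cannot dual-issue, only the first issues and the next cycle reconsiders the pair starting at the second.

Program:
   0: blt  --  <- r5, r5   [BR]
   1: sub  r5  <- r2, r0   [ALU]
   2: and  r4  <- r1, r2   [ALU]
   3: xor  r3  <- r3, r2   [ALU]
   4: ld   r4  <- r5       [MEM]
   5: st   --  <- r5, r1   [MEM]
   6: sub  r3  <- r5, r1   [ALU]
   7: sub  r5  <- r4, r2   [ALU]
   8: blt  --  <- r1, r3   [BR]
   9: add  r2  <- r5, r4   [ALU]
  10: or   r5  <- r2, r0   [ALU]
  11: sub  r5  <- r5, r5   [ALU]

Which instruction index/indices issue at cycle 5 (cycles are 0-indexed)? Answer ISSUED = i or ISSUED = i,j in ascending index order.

ISSUED = 9

0. blt;sub @i0&i1  | pair
1. and;xor @i2&i3  | pair
2. ld @i4  | no-port MEM/MEM
3. st;sub @i5&i6  | pair
4. sub;blt @i7&i8  | pair
5. add @i9  | RAW r2
6. or @i10  | RAW+WAW r5
7. sub @i11  | tail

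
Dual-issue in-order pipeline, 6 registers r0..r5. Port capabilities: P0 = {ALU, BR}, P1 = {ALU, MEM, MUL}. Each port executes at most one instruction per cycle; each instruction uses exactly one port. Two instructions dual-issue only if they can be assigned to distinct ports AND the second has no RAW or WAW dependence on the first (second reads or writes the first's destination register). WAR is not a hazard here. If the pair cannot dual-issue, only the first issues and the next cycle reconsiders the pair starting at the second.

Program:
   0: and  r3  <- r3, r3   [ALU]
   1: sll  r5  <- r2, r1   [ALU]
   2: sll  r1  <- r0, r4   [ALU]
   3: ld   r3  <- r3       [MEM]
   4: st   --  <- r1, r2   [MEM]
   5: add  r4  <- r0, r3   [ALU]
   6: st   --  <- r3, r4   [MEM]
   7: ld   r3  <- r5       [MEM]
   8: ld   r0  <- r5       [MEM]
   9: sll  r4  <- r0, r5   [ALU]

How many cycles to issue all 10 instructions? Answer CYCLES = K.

CYCLES = 7

  cy0 -> i0&i1 (and.ALU+sll.ALU) pair
  cy1 -> i2&i3 (sll.ALU+ld.MEM) pair
  cy2 -> i4&i5 (st.MEM+add.ALU) pair
  cy3 -> i6 (st.MEM) no-port MEM/MEM
  cy4 -> i7 (ld.MEM) no-port MEM/MEM
  cy5 -> i8 (ld.MEM) RAW r0
  cy6 -> i9 (sll.ALU) tail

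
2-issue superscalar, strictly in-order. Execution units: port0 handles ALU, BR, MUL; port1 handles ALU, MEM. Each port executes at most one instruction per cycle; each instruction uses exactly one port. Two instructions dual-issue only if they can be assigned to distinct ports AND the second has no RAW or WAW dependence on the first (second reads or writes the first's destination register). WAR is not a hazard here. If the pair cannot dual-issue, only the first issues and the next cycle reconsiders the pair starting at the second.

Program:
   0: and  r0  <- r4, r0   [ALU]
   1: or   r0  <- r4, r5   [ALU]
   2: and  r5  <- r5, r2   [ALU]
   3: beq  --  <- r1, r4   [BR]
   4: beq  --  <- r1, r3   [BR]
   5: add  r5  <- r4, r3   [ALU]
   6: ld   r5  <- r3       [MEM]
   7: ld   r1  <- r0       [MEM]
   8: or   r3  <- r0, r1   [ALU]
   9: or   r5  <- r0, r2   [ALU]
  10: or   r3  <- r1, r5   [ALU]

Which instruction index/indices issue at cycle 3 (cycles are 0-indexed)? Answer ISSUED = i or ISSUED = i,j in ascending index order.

ISSUED = 4,5

0. and.ALU @i0  | WAW r0
1. or.ALU/and.ALU @i1,i2  | pair
2. beq.BR @i3  | no-port BR/BR
3. beq.BR/add.ALU @i4,i5  | pair
4. ld.MEM @i6  | no-port MEM/MEM
5. ld.MEM @i7  | RAW r1
6. or.ALU/or.ALU @i8,i9  | pair
7. or.ALU @i10  | tail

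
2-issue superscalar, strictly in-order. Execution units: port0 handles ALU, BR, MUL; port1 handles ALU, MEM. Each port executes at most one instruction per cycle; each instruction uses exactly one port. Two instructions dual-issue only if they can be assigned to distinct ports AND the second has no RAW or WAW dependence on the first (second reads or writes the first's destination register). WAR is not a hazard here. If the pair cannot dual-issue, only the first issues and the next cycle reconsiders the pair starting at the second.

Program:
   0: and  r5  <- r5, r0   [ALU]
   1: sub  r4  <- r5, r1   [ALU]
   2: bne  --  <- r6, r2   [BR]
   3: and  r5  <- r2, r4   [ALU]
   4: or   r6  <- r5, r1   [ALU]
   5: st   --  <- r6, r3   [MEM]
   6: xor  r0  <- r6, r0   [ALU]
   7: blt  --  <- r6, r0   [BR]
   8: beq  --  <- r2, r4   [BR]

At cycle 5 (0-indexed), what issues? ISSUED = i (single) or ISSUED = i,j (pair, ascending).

ISSUED = 7

0. and @i0  | RAW r5
1. sub bne @i1,i2  | dual
2. and @i3  | RAW r5
3. or @i4  | RAW r6
4. st xor @i5,i6  | dual
5. blt @i7  | no-port BR/BR
6. beq @i8  | tail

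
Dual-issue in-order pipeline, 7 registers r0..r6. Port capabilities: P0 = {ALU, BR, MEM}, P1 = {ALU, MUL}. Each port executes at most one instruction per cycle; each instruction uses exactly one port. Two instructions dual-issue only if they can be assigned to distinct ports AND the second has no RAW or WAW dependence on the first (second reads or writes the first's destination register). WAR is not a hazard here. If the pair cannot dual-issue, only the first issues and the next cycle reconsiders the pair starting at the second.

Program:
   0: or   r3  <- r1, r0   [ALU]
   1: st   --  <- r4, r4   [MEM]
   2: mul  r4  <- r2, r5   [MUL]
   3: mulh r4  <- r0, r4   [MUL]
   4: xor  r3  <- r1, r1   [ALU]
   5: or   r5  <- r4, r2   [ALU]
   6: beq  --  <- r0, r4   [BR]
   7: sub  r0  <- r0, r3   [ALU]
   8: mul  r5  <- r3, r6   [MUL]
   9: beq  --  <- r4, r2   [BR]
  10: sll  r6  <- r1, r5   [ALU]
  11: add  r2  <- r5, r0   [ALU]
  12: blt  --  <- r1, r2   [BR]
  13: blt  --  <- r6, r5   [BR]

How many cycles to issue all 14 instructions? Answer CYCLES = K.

c0: i0+i1 or.ALU/st.MEM  2-wide
c1: i2 mul.MUL  no-port MUL/MUL
c2: i3+i4 mulh.MUL/xor.ALU  2-wide
c3: i5+i6 or.ALU/beq.BR  2-wide
c4: i7+i8 sub.ALU/mul.MUL  2-wide
c5: i9+i10 beq.BR/sll.ALU  2-wide
c6: i11 add.ALU  RAW r2
c7: i12 blt.BR  no-port BR/BR
c8: i13 blt.BR  tail

CYCLES = 9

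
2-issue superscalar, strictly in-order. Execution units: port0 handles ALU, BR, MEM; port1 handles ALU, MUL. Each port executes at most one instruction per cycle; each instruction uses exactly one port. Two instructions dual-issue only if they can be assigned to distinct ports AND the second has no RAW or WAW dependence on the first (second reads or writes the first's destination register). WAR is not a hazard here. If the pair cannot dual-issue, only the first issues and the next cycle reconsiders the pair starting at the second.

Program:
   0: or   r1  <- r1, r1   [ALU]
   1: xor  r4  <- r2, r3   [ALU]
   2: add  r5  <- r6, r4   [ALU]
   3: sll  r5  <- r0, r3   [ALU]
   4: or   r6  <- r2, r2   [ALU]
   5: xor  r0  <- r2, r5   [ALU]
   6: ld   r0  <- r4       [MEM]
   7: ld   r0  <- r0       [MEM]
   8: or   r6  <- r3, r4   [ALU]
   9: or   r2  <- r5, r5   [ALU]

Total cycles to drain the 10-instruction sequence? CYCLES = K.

#0 head=0: or/xor i0/i1 dual
#1 head=2: add i2 WAW r5
#2 head=3: sll/or i3/i4 dual
#3 head=5: xor i5 WAW r0
#4 head=6: ld i6 no-port MEM/MEM
#5 head=7: ld/or i7/i8 dual
#6 head=9: or i9 tail

CYCLES = 7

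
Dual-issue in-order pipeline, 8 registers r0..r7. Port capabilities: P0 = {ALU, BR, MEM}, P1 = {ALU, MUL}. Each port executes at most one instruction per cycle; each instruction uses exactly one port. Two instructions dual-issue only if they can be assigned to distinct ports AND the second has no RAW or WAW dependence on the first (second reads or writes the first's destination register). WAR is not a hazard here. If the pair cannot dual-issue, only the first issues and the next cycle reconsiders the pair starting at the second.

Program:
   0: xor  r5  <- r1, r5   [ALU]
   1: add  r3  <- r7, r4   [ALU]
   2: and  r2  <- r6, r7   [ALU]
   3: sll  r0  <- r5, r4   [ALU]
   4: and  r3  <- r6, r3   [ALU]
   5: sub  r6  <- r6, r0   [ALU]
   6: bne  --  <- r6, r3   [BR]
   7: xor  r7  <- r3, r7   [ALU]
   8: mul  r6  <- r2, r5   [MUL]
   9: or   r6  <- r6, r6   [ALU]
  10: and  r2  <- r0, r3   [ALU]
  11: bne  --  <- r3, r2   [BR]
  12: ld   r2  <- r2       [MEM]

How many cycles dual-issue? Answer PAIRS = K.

PAIRS = 5

0. xor.ALU;add.ALU @i0+i1  | 2-wide
1. and.ALU;sll.ALU @i2+i3  | 2-wide
2. and.ALU;sub.ALU @i4+i5  | 2-wide
3. bne.BR;xor.ALU @i6+i7  | 2-wide
4. mul.MUL @i8  | RAW+WAW r6
5. or.ALU;and.ALU @i9+i10  | 2-wide
6. bne.BR @i11  | no-port BR/MEM
7. ld.MEM @i12  | tail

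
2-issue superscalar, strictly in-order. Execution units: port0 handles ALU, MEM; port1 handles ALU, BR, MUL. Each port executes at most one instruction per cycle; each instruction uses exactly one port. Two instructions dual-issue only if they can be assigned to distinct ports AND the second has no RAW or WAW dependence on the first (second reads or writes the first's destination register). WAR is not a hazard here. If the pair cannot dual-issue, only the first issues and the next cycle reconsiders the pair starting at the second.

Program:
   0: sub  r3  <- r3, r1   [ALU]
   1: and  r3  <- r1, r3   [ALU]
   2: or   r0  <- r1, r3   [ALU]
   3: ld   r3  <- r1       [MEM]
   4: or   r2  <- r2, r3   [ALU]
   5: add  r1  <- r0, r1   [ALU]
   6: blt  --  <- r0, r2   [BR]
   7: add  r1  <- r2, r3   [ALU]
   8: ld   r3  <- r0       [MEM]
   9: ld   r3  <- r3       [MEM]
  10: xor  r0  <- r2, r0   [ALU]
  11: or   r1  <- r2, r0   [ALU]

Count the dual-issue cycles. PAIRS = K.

c0: i0 sub.ALU  RAW+WAW r3
c1: i1 and.ALU  RAW r3
c2: i2+i3 or.ALU/ld.MEM  dual
c3: i4+i5 or.ALU/add.ALU  dual
c4: i6+i7 blt.BR/add.ALU  dual
c5: i8 ld.MEM  no-port MEM/MEM
c6: i9+i10 ld.MEM/xor.ALU  dual
c7: i11 or.ALU  tail

PAIRS = 4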